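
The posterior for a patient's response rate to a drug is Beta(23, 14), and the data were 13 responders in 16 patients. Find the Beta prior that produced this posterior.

Beta(10, 11)

A Beta(a, b) prior with s successes and f failures in binomial data gives a Beta(a+s, b+f) posterior.
Subtract the data counts: 23−13=10, 14−3=11.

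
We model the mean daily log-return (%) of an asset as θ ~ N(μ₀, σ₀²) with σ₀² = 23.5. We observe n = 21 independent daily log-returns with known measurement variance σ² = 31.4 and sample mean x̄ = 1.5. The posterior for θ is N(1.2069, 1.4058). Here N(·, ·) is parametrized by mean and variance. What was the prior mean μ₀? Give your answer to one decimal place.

The posterior mean is a precision-weighted average: μ_n = (τ₀μ₀ + τ_data·x̄)/(τ₀+τ_data), with τ₀=1/σ₀² and τ_data=n/σ².
Here τ₀ = 1/23.5 = 0.042553 and τ_data = 21/31.4 = 0.668790, so τ_n = 0.711343.
Rearranging for μ₀: μ₀ = (μ_n·τ_n − τ_data·x̄)/τ₀ = (1.2069·0.711343 − 0.668790·1.5) / 0.042553 = -0.144665/0.042553 ≈ -3.4.

μ₀ = -3.4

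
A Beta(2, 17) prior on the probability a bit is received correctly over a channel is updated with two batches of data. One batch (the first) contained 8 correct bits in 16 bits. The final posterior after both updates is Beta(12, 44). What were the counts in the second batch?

2 correct bits and 19 errors

Because Beta–binomial updating is additive in the counts, the combined data contributed (α_post−α_prior, β_post−β_prior) successes and failures.
Total across both batches: 12−2=10 correct bits, 44−17=27 errors.
Subtract the first batch: 10−8=2 correct bits and 27−8=19 errors.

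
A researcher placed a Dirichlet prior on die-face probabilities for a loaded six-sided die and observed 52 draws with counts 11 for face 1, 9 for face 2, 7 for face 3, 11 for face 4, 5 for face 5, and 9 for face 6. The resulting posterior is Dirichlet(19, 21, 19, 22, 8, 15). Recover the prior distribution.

For a Dirichlet(α) prior with multinomial counts c, the posterior is Dirichlet(α + c) componentwise.
Subtract each count from the matching posterior parameter: 19−11=8, 21−9=12, 19−7=12, 22−11=11, 8−5=3, 15−9=6.

Dirichlet(8, 12, 12, 11, 3, 6)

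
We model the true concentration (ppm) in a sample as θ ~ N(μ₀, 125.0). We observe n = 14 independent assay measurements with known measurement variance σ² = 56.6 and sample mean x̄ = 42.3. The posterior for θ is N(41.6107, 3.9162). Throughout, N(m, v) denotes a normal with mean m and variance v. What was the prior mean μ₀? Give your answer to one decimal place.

μ₀ = 20.3

The posterior mean is a precision-weighted average: μ_n = (τ₀μ₀ + τ_data·x̄)/(τ₀+τ_data), with τ₀=1/σ₀² and τ_data=n/σ².
Here τ₀ = 1/125.0 = 0.008000 and τ_data = 14/56.6 = 0.247350, so τ_n = 0.255350.
Rearranging for μ₀: μ₀ = (μ_n·τ_n − τ_data·x̄)/τ₀ = (41.6107·0.255350 − 0.247350·42.3) / 0.008000 = 0.162387/0.008000 ≈ 20.3.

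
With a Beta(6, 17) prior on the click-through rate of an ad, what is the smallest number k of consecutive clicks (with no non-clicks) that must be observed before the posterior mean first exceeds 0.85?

k = 91

After k clicks and 0 non-clicks the posterior is Beta(6+k, 17), with mean (6+k)/(6+17+k).
Set (6+k)/(23+k) > 0.85 and solve: k > (0.85·23 − 6)/(1 − 0.85) = 90.333.
The smallest integer exceeding 90.333 is 91.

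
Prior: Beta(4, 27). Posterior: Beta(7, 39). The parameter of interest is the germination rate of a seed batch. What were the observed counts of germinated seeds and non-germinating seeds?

3 germinated seeds and 12 non-germinating seeds

Beta is conjugate to the binomial likelihood: posterior = Beta(a+s, b+f).
So s = 7 − 4 = 3 and f = 39 − 27 = 12.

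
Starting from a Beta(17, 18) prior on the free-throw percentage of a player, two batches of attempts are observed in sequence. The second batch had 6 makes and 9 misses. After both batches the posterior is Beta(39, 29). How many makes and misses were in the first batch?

Sequential conjugate updates are equivalent to a single update on the pooled data, so total successes = posterior α − prior α and total failures = posterior β − prior β.
Total across both batches: 39−17=22 makes, 29−18=11 misses.
Subtract the second batch: 22−6=16 makes and 11−9=2 misses.

16 makes and 2 misses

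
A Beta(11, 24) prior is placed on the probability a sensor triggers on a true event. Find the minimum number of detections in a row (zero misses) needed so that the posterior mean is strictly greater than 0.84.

After k detections and 0 misses the posterior is Beta(11+k, 24), with mean (11+k)/(11+24+k).
Set (11+k)/(35+k) > 0.84 and solve: k > (0.84·35 − 11)/(1 − 0.84) = 115.000.
The smallest integer exceeding 115.000 is 116, and checking k=116: (127)/(151) = 0.8411 > 0.84.

k = 116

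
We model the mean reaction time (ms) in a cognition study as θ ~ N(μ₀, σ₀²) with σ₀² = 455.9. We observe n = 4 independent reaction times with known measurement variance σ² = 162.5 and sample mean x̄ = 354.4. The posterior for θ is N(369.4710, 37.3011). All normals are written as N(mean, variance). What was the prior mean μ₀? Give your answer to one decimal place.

μ₀ = 538.6

With known observation variance, the Normal–Normal posterior has precision τ_n = τ₀ + n/σ² and mean μ_n = (τ₀μ₀ + (n/σ²)x̄)/τ_n.
Here τ₀ = 1/455.9 = 0.002193 and τ_data = 4/162.5 = 0.024615, so τ_n = 0.026808.
Rearranging for μ₀: μ₀ = (μ_n·τ_n − τ_data·x̄)/τ₀ = (369.4710·0.026808 − 0.024615·354.4) / 0.002193 = 1.181223/0.002193 ≈ 538.6.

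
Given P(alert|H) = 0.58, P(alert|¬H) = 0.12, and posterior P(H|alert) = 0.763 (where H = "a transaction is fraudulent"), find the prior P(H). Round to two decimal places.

P(H) = 0.40

Bayes' rule in odds form gives O(H|E) = O(H)·[P(E|H)/P(E|¬H)], hence O(H) = O(H|E)/LR.
Posterior odds = 0.763/(1−0.763) = 3.2194. LR = 0.58/0.12 = 4.8333.
Prior odds = 3.2194/4.8333 = 0.6661, so P(H) = 0.6661/(1+0.6661) ≈ 0.40.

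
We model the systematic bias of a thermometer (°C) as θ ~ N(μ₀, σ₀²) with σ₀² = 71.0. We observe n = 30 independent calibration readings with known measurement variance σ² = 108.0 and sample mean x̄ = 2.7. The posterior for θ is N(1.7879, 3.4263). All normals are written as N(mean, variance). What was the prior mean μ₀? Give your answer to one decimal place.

μ₀ = -16.2

With known observation variance, the Normal–Normal posterior has precision τ_n = τ₀ + n/σ² and mean μ_n = (τ₀μ₀ + (n/σ²)x̄)/τ_n.
Here τ₀ = 1/71.0 = 0.014085 and τ_data = 30/108.0 = 0.277778, so τ_n = 0.291863.
Rearranging for μ₀: μ₀ = (μ_n·τ_n − τ_data·x̄)/τ₀ = (1.7879·0.291863 − 0.277778·2.7) / 0.014085 = -0.228179/0.014085 ≈ -16.2.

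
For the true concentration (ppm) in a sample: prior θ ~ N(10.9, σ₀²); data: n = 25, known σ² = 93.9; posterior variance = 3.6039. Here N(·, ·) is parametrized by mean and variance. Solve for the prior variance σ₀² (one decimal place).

Posterior precision equals prior precision plus data precision: 1/σ_n² = 1/σ₀² + n/σ².
So 1/σ₀² = 1/3.6039 − 25/93.9 = 0.277477 − 0.266241 = 0.011236.
Hence σ₀² = 1/0.011236 ≈ 89.0.

σ₀² = 89.0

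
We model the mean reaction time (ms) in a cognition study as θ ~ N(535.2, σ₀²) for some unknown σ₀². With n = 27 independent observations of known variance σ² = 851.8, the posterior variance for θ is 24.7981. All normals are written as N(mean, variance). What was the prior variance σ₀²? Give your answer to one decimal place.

σ₀² = 115.9

For the Normal–Normal model with known σ², precisions add: τ_n = τ₀ + n/σ².
So 1/σ₀² = 1/24.7981 − 27/851.8 = 0.040326 − 0.031698 = 0.008628.
Hence σ₀² = 1/0.008628 ≈ 115.9.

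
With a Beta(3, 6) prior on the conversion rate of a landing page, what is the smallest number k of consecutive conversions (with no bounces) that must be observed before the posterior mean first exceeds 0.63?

k = 8

After k conversions and 0 bounces the posterior is Beta(3+k, 6), with mean (3+k)/(3+6+k).
Set (3+k)/(9+k) > 0.63 and solve: k > (0.63·9 − 3)/(1 − 0.63) = 7.216.
The smallest integer exceeding 7.216 is 8.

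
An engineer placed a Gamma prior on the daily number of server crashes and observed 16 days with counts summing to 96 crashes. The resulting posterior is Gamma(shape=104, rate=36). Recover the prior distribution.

Gamma(shape=8, rate=20)

A Gamma(α, β) prior (rate parametrization) on a Poisson rate with n observations summing to S gives posterior Gamma(α+S, β+n).
So α = 104 − 96 = 8 and β = 36 − 16 = 20.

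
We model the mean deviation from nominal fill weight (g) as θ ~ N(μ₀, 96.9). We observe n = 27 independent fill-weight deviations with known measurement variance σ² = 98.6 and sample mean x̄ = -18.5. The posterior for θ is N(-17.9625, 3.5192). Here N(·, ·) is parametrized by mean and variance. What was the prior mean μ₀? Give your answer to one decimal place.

μ₀ = -3.7

The posterior mean is a precision-weighted average: μ_n = (τ₀μ₀ + τ_data·x̄)/(τ₀+τ_data), with τ₀=1/σ₀² and τ_data=n/σ².
Here τ₀ = 1/96.9 = 0.010320 and τ_data = 27/98.6 = 0.273834, so τ_n = 0.284154.
Rearranging for μ₀: μ₀ = (μ_n·τ_n − τ_data·x̄)/τ₀ = (-17.9625·0.284154 − 0.273834·-18.5) / 0.010320 = -0.038187/0.010320 ≈ -3.7.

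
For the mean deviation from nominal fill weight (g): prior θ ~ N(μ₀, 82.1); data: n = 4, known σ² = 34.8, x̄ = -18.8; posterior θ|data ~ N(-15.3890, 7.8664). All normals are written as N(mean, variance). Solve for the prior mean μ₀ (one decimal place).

μ₀ = 16.8

With known observation variance, the Normal–Normal posterior has precision τ_n = τ₀ + n/σ² and mean μ_n = (τ₀μ₀ + (n/σ²)x̄)/τ_n.
Here τ₀ = 1/82.1 = 0.012180 and τ_data = 4/34.8 = 0.114943, so τ_n = 0.127123.
Rearranging for μ₀: μ₀ = (μ_n·τ_n − τ_data·x̄)/τ₀ = (-15.3890·0.127123 − 0.114943·-18.8) / 0.012180 = 0.204633/0.012180 ≈ 16.8.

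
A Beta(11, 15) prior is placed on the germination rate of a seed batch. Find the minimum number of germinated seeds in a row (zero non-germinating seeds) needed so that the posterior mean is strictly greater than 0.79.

k = 46

After k germinated seeds and 0 non-germinating seeds the posterior is Beta(11+k, 15), with mean (11+k)/(11+15+k).
Set (11+k)/(26+k) > 0.79 and solve: k > (0.79·26 − 11)/(1 − 0.79) = 45.429.
The smallest integer exceeding 45.429 is 46, and checking k=46: (57)/(72) = 0.7917 > 0.79.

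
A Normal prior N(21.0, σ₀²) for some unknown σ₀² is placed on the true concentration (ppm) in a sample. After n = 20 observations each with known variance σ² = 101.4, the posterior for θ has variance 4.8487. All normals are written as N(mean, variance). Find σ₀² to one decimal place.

For the Normal–Normal model with known σ², precisions add: τ_n = τ₀ + n/σ².
So 1/σ₀² = 1/4.8487 − 20/101.4 = 0.206241 − 0.197239 = 0.009002.
Hence σ₀² = 1/0.009002 ≈ 111.1.

σ₀² = 111.1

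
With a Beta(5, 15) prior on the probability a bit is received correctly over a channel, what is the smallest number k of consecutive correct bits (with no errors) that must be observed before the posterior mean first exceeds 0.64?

k = 22

After k correct bits and 0 errors the posterior is Beta(5+k, 15), with mean (5+k)/(5+15+k).
Set (5+k)/(20+k) > 0.64 and solve: k > (0.64·20 − 5)/(1 − 0.64) = 21.667.
The smallest integer exceeding 21.667 is 22.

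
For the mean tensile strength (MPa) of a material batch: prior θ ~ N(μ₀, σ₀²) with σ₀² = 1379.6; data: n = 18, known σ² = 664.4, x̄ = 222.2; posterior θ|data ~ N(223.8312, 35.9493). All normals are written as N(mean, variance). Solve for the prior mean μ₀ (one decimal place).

μ₀ = 284.8

With known observation variance, the Normal–Normal posterior has precision τ_n = τ₀ + n/σ² and mean μ_n = (τ₀μ₀ + (n/σ²)x̄)/τ_n.
Here τ₀ = 1/1379.6 = 0.000725 and τ_data = 18/664.4 = 0.027092, so τ_n = 0.027817.
Rearranging for μ₀: μ₀ = (μ_n·τ_n − τ_data·x̄)/τ₀ = (223.8312·0.027817 − 0.027092·222.2) / 0.000725 = 0.206470/0.000725 ≈ 284.8.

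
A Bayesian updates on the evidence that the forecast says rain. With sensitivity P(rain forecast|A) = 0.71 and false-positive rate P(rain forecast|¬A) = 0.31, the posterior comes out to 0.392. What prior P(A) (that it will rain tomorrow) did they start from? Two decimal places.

P(A) = 0.22

In odds form, posterior odds = prior odds × likelihood ratio, so prior odds = posterior odds ÷ LR.
Posterior odds = 0.392/(1−0.392) = 0.6447. LR = 0.71/0.31 = 2.2903.
Prior odds = 0.6447/2.2903 = 0.2815, so P(A) = 0.2815/(1+0.2815) ≈ 0.22.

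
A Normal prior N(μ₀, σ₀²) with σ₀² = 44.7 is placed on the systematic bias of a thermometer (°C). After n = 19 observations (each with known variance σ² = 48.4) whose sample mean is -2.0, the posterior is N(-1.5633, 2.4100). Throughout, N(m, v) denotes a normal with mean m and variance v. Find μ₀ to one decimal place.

With known observation variance, the Normal–Normal posterior has precision τ_n = τ₀ + n/σ² and mean μ_n = (τ₀μ₀ + (n/σ²)x̄)/τ_n.
Here τ₀ = 1/44.7 = 0.022371 and τ_data = 19/48.4 = 0.392562, so τ_n = 0.414933.
Rearranging for μ₀: μ₀ = (μ_n·τ_n − τ_data·x̄)/τ₀ = (-1.5633·0.414933 − 0.392562·-2.0) / 0.022371 = 0.136459/0.022371 ≈ 6.1.

μ₀ = 6.1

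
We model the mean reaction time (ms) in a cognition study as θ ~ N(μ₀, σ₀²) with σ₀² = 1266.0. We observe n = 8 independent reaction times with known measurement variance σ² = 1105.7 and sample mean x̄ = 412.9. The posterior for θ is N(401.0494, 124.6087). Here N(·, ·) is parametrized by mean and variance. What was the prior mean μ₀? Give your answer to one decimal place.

The posterior mean is a precision-weighted average: μ_n = (τ₀μ₀ + τ_data·x̄)/(τ₀+τ_data), with τ₀=1/σ₀² and τ_data=n/σ².
Here τ₀ = 1/1266.0 = 0.000790 and τ_data = 8/1105.7 = 0.007235, so τ_n = 0.008025.
Rearranging for μ₀: μ₀ = (μ_n·τ_n − τ_data·x̄)/τ₀ = (401.0494·0.008025 − 0.007235·412.9) / 0.000790 = 0.231090/0.000790 ≈ 292.5.

μ₀ = 292.5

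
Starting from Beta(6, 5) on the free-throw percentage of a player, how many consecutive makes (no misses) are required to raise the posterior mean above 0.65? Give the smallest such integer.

After k makes and 0 misses the posterior is Beta(6+k, 5), with mean (6+k)/(6+5+k).
Set (6+k)/(11+k) > 0.65 and solve: k > (0.65·11 − 6)/(1 − 0.65) = 3.286.
The smallest integer exceeding 3.286 is 4, and checking k=4: (10)/(15) = 0.6667 > 0.65.

k = 4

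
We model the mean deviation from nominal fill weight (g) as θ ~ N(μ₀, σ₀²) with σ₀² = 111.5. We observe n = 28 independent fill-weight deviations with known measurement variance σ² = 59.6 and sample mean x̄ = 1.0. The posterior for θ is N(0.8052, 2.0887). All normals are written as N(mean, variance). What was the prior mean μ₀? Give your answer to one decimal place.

μ₀ = -9.4

The posterior mean is a precision-weighted average: μ_n = (τ₀μ₀ + τ_data·x̄)/(τ₀+τ_data), with τ₀=1/σ₀² and τ_data=n/σ².
Here τ₀ = 1/111.5 = 0.008969 and τ_data = 28/59.6 = 0.469799, so τ_n = 0.478768.
Rearranging for μ₀: μ₀ = (μ_n·τ_n − τ_data·x̄)/τ₀ = (0.8052·0.478768 − 0.469799·1.0) / 0.008969 = -0.084295/0.008969 ≈ -9.4.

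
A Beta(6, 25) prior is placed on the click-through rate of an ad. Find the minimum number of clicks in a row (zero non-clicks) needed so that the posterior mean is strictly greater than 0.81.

After k clicks and 0 non-clicks the posterior is Beta(6+k, 25), with mean (6+k)/(6+25+k).
Set (6+k)/(31+k) > 0.81 and solve: k > (0.81·31 − 6)/(1 − 0.81) = 100.579.
The smallest integer exceeding 100.579 is 101, and checking k=101: (107)/(132) = 0.8106 > 0.81.

k = 101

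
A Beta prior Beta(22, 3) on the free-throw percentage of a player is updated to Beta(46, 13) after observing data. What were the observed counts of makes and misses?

Under Beta–binomial conjugacy the posterior parameters are (α+s, β+f).
Match parameters: s=46−22=24, f=13−3=10.

24 makes and 10 misses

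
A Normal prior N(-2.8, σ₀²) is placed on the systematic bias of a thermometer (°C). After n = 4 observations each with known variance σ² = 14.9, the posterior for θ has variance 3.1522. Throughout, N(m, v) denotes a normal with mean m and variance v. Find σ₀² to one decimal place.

σ₀² = 20.5

Posterior precision equals prior precision plus data precision: 1/σ_n² = 1/σ₀² + n/σ².
So 1/σ₀² = 1/3.1522 − 4/14.9 = 0.317239 − 0.268456 = 0.048783.
Hence σ₀² = 1/0.048783 ≈ 20.5.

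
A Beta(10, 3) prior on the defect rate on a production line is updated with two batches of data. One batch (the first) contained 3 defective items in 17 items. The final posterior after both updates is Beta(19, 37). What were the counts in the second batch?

Because Beta–binomial updating is additive in the counts, the combined data contributed (α_post−α_prior, β_post−β_prior) successes and failures.
Total across both batches: 19−10=9 defective items, 37−3=34 good items.
Subtract the first batch: 9−3=6 defective items and 34−14=20 good items.

6 defective items and 20 good items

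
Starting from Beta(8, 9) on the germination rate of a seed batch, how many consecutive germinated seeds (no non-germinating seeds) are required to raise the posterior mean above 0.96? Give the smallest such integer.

After k germinated seeds and 0 non-germinating seeds the posterior is Beta(8+k, 9), with mean (8+k)/(8+9+k).
Set (8+k)/(17+k) > 0.96 and solve: k > (0.96·17 − 8)/(1 − 0.96) = 208.000.
The smallest integer exceeding 208.000 is 209.

k = 209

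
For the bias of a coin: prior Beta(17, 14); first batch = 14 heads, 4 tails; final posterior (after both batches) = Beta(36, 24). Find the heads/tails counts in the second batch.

Sequential conjugate updates are equivalent to a single update on the pooled data, so total successes = posterior α − prior α and total failures = posterior β − prior β.
Total across both batches: 36−17=19 heads, 24−14=10 tails.
Subtract the first batch: 19−14=5 heads and 10−4=6 tails.

5 heads and 6 tails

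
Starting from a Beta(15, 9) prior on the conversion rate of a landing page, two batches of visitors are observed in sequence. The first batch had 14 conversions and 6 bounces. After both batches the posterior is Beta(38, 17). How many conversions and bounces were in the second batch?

9 conversions and 2 bounces

Because Beta–binomial updating is additive in the counts, the combined data contributed (α_post−α_prior, β_post−β_prior) successes and failures.
Total across both batches: 38−15=23 conversions, 17−9=8 bounces.
Subtract the first batch: 23−14=9 conversions and 8−6=2 bounces.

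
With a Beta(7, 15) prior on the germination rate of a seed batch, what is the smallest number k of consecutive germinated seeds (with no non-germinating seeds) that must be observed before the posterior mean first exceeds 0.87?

After k germinated seeds and 0 non-germinating seeds the posterior is Beta(7+k, 15), with mean (7+k)/(7+15+k).
Set (7+k)/(22+k) > 0.87 and solve: k > (0.87·22 − 7)/(1 − 0.87) = 93.385.
The smallest integer exceeding 93.385 is 94, and checking k=94: (101)/(116) = 0.8707 > 0.87.

k = 94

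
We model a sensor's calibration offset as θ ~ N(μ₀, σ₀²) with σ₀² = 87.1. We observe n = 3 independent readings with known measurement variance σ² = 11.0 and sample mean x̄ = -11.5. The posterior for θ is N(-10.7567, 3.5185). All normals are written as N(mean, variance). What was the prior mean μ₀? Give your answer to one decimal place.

μ₀ = 6.9

With known observation variance, the Normal–Normal posterior has precision τ_n = τ₀ + n/σ² and mean μ_n = (τ₀μ₀ + (n/σ²)x̄)/τ_n.
Here τ₀ = 1/87.1 = 0.011481 and τ_data = 3/11.0 = 0.272727, so τ_n = 0.284208.
Rearranging for μ₀: μ₀ = (μ_n·τ_n − τ_data·x̄)/τ₀ = (-10.7567·0.284208 − 0.272727·-11.5) / 0.011481 = 0.079220/0.011481 ≈ 6.9.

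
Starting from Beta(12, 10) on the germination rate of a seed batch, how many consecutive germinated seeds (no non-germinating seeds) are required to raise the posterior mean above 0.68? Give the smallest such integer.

After k germinated seeds and 0 non-germinating seeds the posterior is Beta(12+k, 10), with mean (12+k)/(12+10+k).
Set (12+k)/(22+k) > 0.68 and solve: k > (0.68·22 − 12)/(1 − 0.68) = 9.250.
The smallest integer exceeding 9.250 is 10.

k = 10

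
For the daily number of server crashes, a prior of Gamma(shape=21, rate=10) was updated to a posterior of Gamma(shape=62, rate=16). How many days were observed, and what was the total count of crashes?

Gamma–Poisson conjugacy: posterior shape = α + Σxᵢ, posterior rate = β + n.
Matching: Σxᵢ = 62 − 21 = 41 and n = 16 − 10 = 6.

n = 6 days with total 41 crashes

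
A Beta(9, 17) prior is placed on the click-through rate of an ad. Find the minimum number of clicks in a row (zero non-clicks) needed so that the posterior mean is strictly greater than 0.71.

k = 33

After k clicks and 0 non-clicks the posterior is Beta(9+k, 17), with mean (9+k)/(9+17+k).
Set (9+k)/(26+k) > 0.71 and solve: k > (0.71·26 − 9)/(1 − 0.71) = 32.621.
The smallest integer exceeding 32.621 is 33, and checking k=33: (42)/(59) = 0.7119 > 0.71.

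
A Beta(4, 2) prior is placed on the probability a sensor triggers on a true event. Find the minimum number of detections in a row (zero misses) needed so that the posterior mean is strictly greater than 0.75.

After k detections and 0 misses the posterior is Beta(4+k, 2), with mean (4+k)/(4+2+k).
Set (4+k)/(6+k) > 0.75 and solve: k > (0.75·6 − 4)/(1 − 0.75) = 2.000.
The smallest integer exceeding 2.000 is 3, and checking k=3: (7)/(9) = 0.7778 > 0.75.

k = 3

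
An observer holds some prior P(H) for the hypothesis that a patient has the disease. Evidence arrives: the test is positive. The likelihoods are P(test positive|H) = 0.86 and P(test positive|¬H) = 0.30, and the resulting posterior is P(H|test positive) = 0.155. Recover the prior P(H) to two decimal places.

In odds form, posterior odds = prior odds × likelihood ratio, so prior odds = posterior odds ÷ LR.
Posterior odds = 0.155/(1−0.155) = 0.1834. LR = 0.86/0.30 = 2.8667.
Prior odds = 0.1834/2.8667 = 0.0640, so P(H) = 0.0640/(1+0.0640) ≈ 0.06.

P(H) = 0.06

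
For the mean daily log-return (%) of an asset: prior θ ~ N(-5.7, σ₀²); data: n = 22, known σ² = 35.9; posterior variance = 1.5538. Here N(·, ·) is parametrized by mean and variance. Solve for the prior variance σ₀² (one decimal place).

σ₀² = 32.5

For the Normal–Normal model with known σ², precisions add: τ_n = τ₀ + n/σ².
So 1/σ₀² = 1/1.5538 − 22/35.9 = 0.643583 − 0.612813 = 0.030770.
Hence σ₀² = 1/0.030770 ≈ 32.5.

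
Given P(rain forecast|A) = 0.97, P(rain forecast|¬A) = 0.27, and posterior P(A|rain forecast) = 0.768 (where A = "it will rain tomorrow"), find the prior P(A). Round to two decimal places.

In odds form, posterior odds = prior odds × likelihood ratio, so prior odds = posterior odds ÷ LR.
Posterior odds = 0.768/(1−0.768) = 3.3103. LR = 0.97/0.27 = 3.5926.
Prior odds = 3.3103/3.5926 = 0.9214, so P(A) = 0.9214/(1+0.9214) ≈ 0.48.

P(A) = 0.48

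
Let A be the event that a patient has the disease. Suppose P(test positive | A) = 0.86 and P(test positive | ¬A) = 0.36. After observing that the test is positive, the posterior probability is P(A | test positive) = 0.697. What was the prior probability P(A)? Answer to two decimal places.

P(A) = 0.49

In odds form, posterior odds = prior odds × likelihood ratio, so prior odds = posterior odds ÷ LR.
Posterior odds = 0.697/(1−0.697) = 2.3003. LR = 0.86/0.36 = 2.3889.
Prior odds = 2.3003/2.3889 = 0.9629, so P(A) = 0.9629/(1+0.9629) ≈ 0.49.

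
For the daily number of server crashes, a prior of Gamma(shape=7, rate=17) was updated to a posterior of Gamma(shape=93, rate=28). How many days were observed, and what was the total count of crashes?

A Gamma(α, β) prior (rate parametrization) on a Poisson rate with n observations summing to S gives posterior Gamma(α+S, β+n).
Matching: Σxᵢ = 93 − 7 = 86 and n = 28 − 17 = 11.

n = 11 days with total 86 crashes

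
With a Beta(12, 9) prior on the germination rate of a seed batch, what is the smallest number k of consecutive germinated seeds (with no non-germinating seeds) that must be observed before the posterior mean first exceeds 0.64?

k = 5

After k germinated seeds and 0 non-germinating seeds the posterior is Beta(12+k, 9), with mean (12+k)/(12+9+k).
Set (12+k)/(21+k) > 0.64 and solve: k > (0.64·21 − 12)/(1 − 0.64) = 4.000.
The smallest integer exceeding 4.000 is 5, and checking k=5: (17)/(26) = 0.6538 > 0.64.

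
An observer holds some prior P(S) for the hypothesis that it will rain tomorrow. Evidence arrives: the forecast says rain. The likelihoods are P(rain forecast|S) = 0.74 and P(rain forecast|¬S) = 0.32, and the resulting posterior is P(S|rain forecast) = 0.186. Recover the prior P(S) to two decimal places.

P(S) = 0.09

Bayes' rule in odds form gives O(S|E) = O(S)·[P(E|S)/P(E|¬S)], hence O(S) = O(S|E)/LR.
Posterior odds = 0.186/(1−0.186) = 0.2285. LR = 0.74/0.32 = 2.3125.
Prior odds = 0.2285/2.3125 = 0.0988, so P(S) = 0.0988/(1+0.0988) ≈ 0.09.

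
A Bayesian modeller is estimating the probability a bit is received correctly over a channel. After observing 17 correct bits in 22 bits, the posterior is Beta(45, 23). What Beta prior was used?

Beta(28, 18)

Under Beta–binomial conjugacy the posterior parameters are (a+s, b+f).
So a = 45 − 17 = 28 and b = 23 − 5 = 18.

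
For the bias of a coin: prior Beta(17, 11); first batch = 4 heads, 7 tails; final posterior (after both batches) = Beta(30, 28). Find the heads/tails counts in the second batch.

9 heads and 10 tails

Sequential conjugate updates are equivalent to a single update on the pooled data, so total successes = posterior α − prior α and total failures = posterior β − prior β.
Total across both batches: 30−17=13 heads, 28−11=17 tails.
Subtract the first batch: 13−4=9 heads and 17−7=10 tails.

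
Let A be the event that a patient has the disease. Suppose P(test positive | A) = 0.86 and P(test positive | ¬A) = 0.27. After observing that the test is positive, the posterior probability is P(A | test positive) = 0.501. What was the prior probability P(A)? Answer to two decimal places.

In odds form, posterior odds = prior odds × likelihood ratio, so prior odds = posterior odds ÷ LR.
Posterior odds = 0.501/(1−0.501) = 1.0040. LR = 0.86/0.27 = 3.1852.
Prior odds = 1.0040/3.1852 = 0.3152, so P(A) = 0.3152/(1+0.3152) ≈ 0.24.

P(A) = 0.24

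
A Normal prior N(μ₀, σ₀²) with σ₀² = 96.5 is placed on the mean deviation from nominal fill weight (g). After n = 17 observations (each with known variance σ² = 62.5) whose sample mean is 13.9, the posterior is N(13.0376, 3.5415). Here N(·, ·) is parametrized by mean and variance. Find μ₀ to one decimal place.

With known observation variance, the Normal–Normal posterior has precision τ_n = τ₀ + n/σ² and mean μ_n = (τ₀μ₀ + (n/σ²)x̄)/τ_n.
Here τ₀ = 1/96.5 = 0.010363 and τ_data = 17/62.5 = 0.272000, so τ_n = 0.282363.
Rearranging for μ₀: μ₀ = (μ_n·τ_n − τ_data·x̄)/τ₀ = (13.0376·0.282363 − 0.272000·13.9) / 0.010363 = -0.099464/0.010363 ≈ -9.6.

μ₀ = -9.6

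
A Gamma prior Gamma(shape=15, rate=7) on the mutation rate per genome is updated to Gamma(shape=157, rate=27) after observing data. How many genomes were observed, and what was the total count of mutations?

A Gamma(α, β) prior (rate parametrization) on a Poisson rate with n observations summing to S gives posterior Gamma(α+S, β+n).
Matching: Σxᵢ = 157 − 15 = 142 and n = 27 − 7 = 20.

n = 20 genomes with total 142 mutations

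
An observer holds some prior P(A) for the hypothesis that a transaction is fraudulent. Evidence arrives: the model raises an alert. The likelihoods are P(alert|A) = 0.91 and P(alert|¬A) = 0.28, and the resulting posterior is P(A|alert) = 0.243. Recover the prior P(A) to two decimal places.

P(A) = 0.09

In odds form, posterior odds = prior odds × likelihood ratio, so prior odds = posterior odds ÷ LR.
Posterior odds = 0.243/(1−0.243) = 0.3210. LR = 0.91/0.28 = 3.2500.
Prior odds = 0.3210/3.2500 = 0.0988, so P(A) = 0.0988/(1+0.0988) ≈ 0.09.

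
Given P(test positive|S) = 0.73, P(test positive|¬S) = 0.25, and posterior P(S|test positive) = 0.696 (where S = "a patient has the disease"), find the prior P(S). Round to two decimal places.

P(S) = 0.44

Bayes' rule in odds form gives O(S|E) = O(S)·[P(E|S)/P(E|¬S)], hence O(S) = O(S|E)/LR.
Posterior odds = 0.696/(1−0.696) = 2.2895. LR = 0.73/0.25 = 2.9200.
Prior odds = 2.2895/2.9200 = 0.7841, so P(S) = 0.7841/(1+0.7841) ≈ 0.44.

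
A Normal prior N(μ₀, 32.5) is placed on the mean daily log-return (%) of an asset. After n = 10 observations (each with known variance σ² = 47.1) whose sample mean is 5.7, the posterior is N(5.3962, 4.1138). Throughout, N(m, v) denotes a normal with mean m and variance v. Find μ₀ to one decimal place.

μ₀ = 3.3

With known observation variance, the Normal–Normal posterior has precision τ_n = τ₀ + n/σ² and mean μ_n = (τ₀μ₀ + (n/σ²)x̄)/τ_n.
Here τ₀ = 1/32.5 = 0.030769 and τ_data = 10/47.1 = 0.212314, so τ_n = 0.243083.
Rearranging for μ₀: μ₀ = (μ_n·τ_n − τ_data·x̄)/τ₀ = (5.3962·0.243083 − 0.212314·5.7) / 0.030769 = 0.101535/0.030769 ≈ 3.3.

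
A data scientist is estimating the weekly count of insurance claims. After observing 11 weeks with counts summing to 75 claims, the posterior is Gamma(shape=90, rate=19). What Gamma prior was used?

A Gamma(α, β) prior (rate parametrization) on a Poisson rate with n observations summing to S gives posterior Gamma(α+S, β+n).
So α = 90 − 75 = 15 and β = 19 − 11 = 8.

Gamma(shape=15, rate=8)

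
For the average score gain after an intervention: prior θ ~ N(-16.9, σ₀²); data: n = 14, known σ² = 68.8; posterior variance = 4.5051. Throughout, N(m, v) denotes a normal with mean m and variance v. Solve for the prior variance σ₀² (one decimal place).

Posterior precision equals prior precision plus data precision: 1/σ_n² = 1/σ₀² + n/σ².
So 1/σ₀² = 1/4.5051 − 14/68.8 = 0.221971 − 0.203488 = 0.018483.
Hence σ₀² = 1/0.018483 ≈ 54.1.

σ₀² = 54.1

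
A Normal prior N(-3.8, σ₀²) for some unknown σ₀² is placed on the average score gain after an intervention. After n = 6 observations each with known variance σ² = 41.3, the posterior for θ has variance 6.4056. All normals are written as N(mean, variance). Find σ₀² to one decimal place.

For the Normal–Normal model with known σ², precisions add: τ_n = τ₀ + n/σ².
So 1/σ₀² = 1/6.4056 − 6/41.3 = 0.156113 − 0.145278 = 0.010835.
Hence σ₀² = 1/0.010835 ≈ 92.3.

σ₀² = 92.3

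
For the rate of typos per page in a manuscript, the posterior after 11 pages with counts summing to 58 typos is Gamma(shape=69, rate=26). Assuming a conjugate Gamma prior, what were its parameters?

Gamma(shape=11, rate=15)

Gamma–Poisson conjugacy: posterior shape = α + Σxᵢ, posterior rate = β + n.
So α = 69 − 58 = 11 and β = 26 − 11 = 15.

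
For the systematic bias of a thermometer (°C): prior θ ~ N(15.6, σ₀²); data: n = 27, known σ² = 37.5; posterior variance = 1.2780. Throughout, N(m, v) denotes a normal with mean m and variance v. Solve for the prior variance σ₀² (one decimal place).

σ₀² = 16.0

For the Normal–Normal model with known σ², precisions add: τ_n = τ₀ + n/σ².
So 1/σ₀² = 1/1.2780 − 27/37.5 = 0.782473 − 0.720000 = 0.062473.
Hence σ₀² = 1/0.062473 ≈ 16.0.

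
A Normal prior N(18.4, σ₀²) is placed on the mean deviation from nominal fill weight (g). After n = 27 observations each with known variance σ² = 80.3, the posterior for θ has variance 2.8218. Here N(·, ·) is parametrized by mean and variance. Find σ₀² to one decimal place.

σ₀² = 55.1

Posterior precision equals prior precision plus data precision: 1/σ_n² = 1/σ₀² + n/σ².
So 1/σ₀² = 1/2.8218 − 27/80.3 = 0.354384 − 0.336239 = 0.018145.
Hence σ₀² = 1/0.018145 ≈ 55.1.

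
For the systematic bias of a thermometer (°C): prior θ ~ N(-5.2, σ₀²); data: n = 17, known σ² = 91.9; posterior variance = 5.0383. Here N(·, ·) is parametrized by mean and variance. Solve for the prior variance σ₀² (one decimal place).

For the Normal–Normal model with known σ², precisions add: τ_n = τ₀ + n/σ².
So 1/σ₀² = 1/5.0383 − 17/91.9 = 0.198480 − 0.184984 = 0.013496.
Hence σ₀² = 1/0.013496 ≈ 74.1.

σ₀² = 74.1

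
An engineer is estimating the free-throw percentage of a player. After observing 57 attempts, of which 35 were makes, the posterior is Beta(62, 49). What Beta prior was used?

Beta(27, 27)

A Beta(α, β) prior with s successes and f failures in binomial data gives a Beta(α+s, β+f) posterior.
So α = 62 − 35 = 27 and β = 49 − 22 = 27.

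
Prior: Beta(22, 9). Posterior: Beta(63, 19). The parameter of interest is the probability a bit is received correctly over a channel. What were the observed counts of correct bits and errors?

A Beta(α, β) prior with s successes and f failures in binomial data gives a Beta(α+s, β+f) posterior.
Match parameters: s=63−22=41, f=19−9=10.

41 correct bits and 10 errors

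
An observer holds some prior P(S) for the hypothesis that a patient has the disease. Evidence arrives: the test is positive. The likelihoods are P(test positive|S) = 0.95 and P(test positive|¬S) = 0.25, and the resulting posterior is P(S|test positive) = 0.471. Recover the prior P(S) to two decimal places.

Bayes' rule in odds form gives O(S|E) = O(S)·[P(E|S)/P(E|¬S)], hence O(S) = O(S|E)/LR.
Posterior odds = 0.471/(1−0.471) = 0.8904. LR = 0.95/0.25 = 3.8000.
Prior odds = 0.8904/3.8000 = 0.2343, so P(S) = 0.2343/(1+0.2343) ≈ 0.19.

P(S) = 0.19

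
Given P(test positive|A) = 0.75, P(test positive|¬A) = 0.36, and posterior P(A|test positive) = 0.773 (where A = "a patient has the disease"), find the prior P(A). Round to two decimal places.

P(A) = 0.62

In odds form, posterior odds = prior odds × likelihood ratio, so prior odds = posterior odds ÷ LR.
Posterior odds = 0.773/(1−0.773) = 3.4053. LR = 0.75/0.36 = 2.0833.
Prior odds = 3.4053/2.0833 = 1.6346, so P(A) = 1.6346/(1+1.6346) ≈ 0.62.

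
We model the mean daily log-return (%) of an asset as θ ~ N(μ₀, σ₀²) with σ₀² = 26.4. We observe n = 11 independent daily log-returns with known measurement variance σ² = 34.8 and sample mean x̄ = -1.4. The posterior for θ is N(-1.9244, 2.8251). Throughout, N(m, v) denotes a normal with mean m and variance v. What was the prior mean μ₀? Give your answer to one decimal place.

With known observation variance, the Normal–Normal posterior has precision τ_n = τ₀ + n/σ² and mean μ_n = (τ₀μ₀ + (n/σ²)x̄)/τ_n.
Here τ₀ = 1/26.4 = 0.037879 and τ_data = 11/34.8 = 0.316092, so τ_n = 0.353971.
Rearranging for μ₀: μ₀ = (μ_n·τ_n − τ_data·x̄)/τ₀ = (-1.9244·0.353971 − 0.316092·-1.4) / 0.037879 = -0.238653/0.037879 ≈ -6.3.

μ₀ = -6.3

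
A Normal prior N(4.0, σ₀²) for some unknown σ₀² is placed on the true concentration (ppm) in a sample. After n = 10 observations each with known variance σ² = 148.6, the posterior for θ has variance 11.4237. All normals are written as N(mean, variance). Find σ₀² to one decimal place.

σ₀² = 49.4

For the Normal–Normal model with known σ², precisions add: τ_n = τ₀ + n/σ².
So 1/σ₀² = 1/11.4237 − 10/148.6 = 0.087537 − 0.067295 = 0.020242.
Hence σ₀² = 1/0.020242 ≈ 49.4.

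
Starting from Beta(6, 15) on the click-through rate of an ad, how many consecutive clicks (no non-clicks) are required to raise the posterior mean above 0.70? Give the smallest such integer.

k = 30

After k clicks and 0 non-clicks the posterior is Beta(6+k, 15), with mean (6+k)/(6+15+k).
Set (6+k)/(21+k) > 0.70 and solve: k > (0.70·21 − 6)/(1 − 0.70) = 29.000.
The smallest integer exceeding 29.000 is 30, and checking k=30: (36)/(51) = 0.7059 > 0.70.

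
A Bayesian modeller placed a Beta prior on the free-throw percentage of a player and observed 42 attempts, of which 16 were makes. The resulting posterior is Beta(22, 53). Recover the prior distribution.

Beta(6, 27)

Under Beta–binomial conjugacy the posterior parameters are (a+s, b+f).
Subtract the data counts: 22−16=6, 53−26=27.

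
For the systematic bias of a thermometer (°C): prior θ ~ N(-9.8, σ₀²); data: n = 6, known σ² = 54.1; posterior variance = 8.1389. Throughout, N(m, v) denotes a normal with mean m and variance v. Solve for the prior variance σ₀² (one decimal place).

σ₀² = 83.6

Posterior precision equals prior precision plus data precision: 1/σ_n² = 1/σ₀² + n/σ².
So 1/σ₀² = 1/8.1389 − 6/54.1 = 0.122867 − 0.110906 = 0.011961.
Hence σ₀² = 1/0.011961 ≈ 83.6.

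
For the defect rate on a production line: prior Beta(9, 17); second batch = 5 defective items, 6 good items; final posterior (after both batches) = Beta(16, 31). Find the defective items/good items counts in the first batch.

2 defective items and 8 good items

Because Beta–binomial updating is additive in the counts, the combined data contributed (α_post−α_prior, β_post−β_prior) successes and failures.
Total across both batches: 16−9=7 defective items, 31−17=14 good items.
Subtract the second batch: 7−5=2 defective items and 14−6=8 good items.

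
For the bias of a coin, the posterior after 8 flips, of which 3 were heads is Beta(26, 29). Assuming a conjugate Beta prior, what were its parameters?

Beta(23, 24)

A Beta(α, β) prior with s successes and f failures in binomial data gives a Beta(α+s, β+f) posterior.
Subtract the data counts: 26−3=23, 29−5=24.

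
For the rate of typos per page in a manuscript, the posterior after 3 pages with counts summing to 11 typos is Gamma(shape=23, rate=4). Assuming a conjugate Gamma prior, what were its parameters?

Gamma–Poisson conjugacy: posterior shape = α + Σxᵢ, posterior rate = β + n.
So α = 23 − 11 = 12 and β = 4 − 3 = 1.

Gamma(shape=12, rate=1)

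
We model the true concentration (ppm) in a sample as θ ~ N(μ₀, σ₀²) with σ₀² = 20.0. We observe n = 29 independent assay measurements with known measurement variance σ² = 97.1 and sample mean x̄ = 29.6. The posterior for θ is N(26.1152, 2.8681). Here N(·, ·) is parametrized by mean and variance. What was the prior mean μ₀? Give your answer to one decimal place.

μ₀ = 5.3

With known observation variance, the Normal–Normal posterior has precision τ_n = τ₀ + n/σ² and mean μ_n = (τ₀μ₀ + (n/σ²)x̄)/τ_n.
Here τ₀ = 1/20.0 = 0.050000 and τ_data = 29/97.1 = 0.298661, so τ_n = 0.348661.
Rearranging for μ₀: μ₀ = (μ_n·τ_n − τ_data·x̄)/τ₀ = (26.1152·0.348661 − 0.298661·29.6) / 0.050000 = 0.264986/0.050000 ≈ 5.3.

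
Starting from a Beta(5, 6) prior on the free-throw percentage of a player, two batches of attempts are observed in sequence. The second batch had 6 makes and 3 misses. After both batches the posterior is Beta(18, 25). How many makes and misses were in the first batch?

7 makes and 16 misses

Sequential conjugate updates are equivalent to a single update on the pooled data, so total successes = posterior α − prior α and total failures = posterior β − prior β.
Total across both batches: 18−5=13 makes, 25−6=19 misses.
Subtract the second batch: 13−6=7 makes and 19−3=16 misses.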